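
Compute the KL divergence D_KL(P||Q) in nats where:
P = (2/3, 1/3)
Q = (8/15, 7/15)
0.0366 nats

KL divergence: D_KL(P||Q) = Σ p(x) log(p(x)/q(x))

Computing term by term:
  x=0: 2/3 × log_e[(2/3)/(8/15)] = 2/3 × 0.2231 = 0.1488
  x=1: 1/3 × log_e[(1/3)/(7/15)] = 1/3 × -0.3365 = -0.1122

D_KL(P||Q) = 0.0366 nats

Note: KL divergence is always non-negative and equals 0 iff P = Q.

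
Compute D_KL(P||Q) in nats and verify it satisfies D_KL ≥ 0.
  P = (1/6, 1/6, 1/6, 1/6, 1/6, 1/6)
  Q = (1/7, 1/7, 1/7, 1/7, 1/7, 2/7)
0.0386 nats

KL divergence satisfies the Gibbs inequality: D_KL(P||Q) ≥ 0 for all distributions P, Q.

D_KL(P||Q) = Σ p(x) log(p(x)/q(x))
Term by term:
  x=0: 1/6 × log_e[(1/6)/(1/7)] = 0.0257
  x=1: 1/6 × log_e[(1/6)/(1/7)] = 0.0257
  x=2: 1/6 × log_e[(1/6)/(1/7)] = 0.0257
  x=3: 1/6 × log_e[(1/6)/(1/7)] = 0.0257
  x=4: 1/6 × log_e[(1/6)/(1/7)] = 0.0257
  x=5: 1/6 × log_e[(1/6)/(2/7)] = -0.0898
D_KL(P||Q) = 0.0386 nats

D_KL(P||Q) = 0.0386 ≥ 0 ✓

This non-negativity is a fundamental property: relative entropy cannot be negative because it measures how different Q is from P.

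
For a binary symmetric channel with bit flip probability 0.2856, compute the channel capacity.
0.1370 bits

For a binary symmetric channel (BSC) with error probability p:
Capacity C = 1 - H(p) bits per symbol

where H(p) = -p log₂(p) - (1-p) log₂(1-p) is the binary entropy function.

H(0.2856) = 0.8630 bits
C = 1 - 0.8630 = 0.1370 bits per symbol

This means we can reliably transmit up to 0.1370 bits of information per channel use.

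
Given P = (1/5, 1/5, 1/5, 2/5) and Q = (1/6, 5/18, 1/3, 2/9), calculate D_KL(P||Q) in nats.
0.1037 nats

KL divergence: D_KL(P||Q) = Σ p(x) log(p(x)/q(x))

Computing term by term:
  x=0: 1/5 × log_e[(1/5)/(1/6)] = 1/5 × 0.1823 = 0.0365
  x=1: 1/5 × log_e[(1/5)/(5/18)] = 1/5 × -0.3285 = -0.0657
  x=2: 1/5 × log_e[(1/5)/(1/3)] = 1/5 × -0.5108 = -0.1022
  x=3: 2/5 × log_e[(2/5)/(2/9)] = 2/5 × 0.5878 = 0.2351

D_KL(P||Q) = 0.1037 nats

Note: KL divergence is always non-negative and equals 0 iff P = Q.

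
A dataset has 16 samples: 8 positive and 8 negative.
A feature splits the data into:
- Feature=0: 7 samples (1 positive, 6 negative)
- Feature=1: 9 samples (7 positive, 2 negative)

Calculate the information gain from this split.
0.3113 bits

Information Gain = H(Y) - H(Y|Feature)

Before split:
P(positive) = 8/16 = 0.5000
H(Y) = 1.0000 bits

After split:
Feature=0: H = 0.5917 bits (weight = 7/16)
Feature=1: H = 0.7642 bits (weight = 9/16)
H(Y|Feature) = (7/16)×0.5917 + (9/16)×0.7642 = 0.6887 bits

Information Gain = 1.0000 - 0.6887 = 0.3113 bits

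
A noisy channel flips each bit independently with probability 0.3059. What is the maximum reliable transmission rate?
0.1116 bits

For a binary symmetric channel (BSC) with error probability p:
Capacity C = 1 - H(p) bits per symbol

where H(p) = -p log₂(p) - (1-p) log₂(1-p) is the binary entropy function.

H(0.3059) = 0.8884 bits
C = 1 - 0.8884 = 0.1116 bits per symbol

This means we can reliably transmit up to 0.1116 bits of information per channel use.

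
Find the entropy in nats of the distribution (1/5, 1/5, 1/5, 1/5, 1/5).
1.6094 nats

Shannon entropy is H(X) = -Σ p(x) log p(x).

For P = (1/5, 1/5, 1/5, 1/5, 1/5):
H = -1/5 × log_e(1/5) -1/5 × log_e(1/5) -1/5 × log_e(1/5) -1/5 × log_e(1/5) -1/5 × log_e(1/5)
H = 1.6094 nats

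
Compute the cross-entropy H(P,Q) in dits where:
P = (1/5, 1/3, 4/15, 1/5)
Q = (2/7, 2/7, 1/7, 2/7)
0.6243 dits

Cross-entropy: H(P,Q) = -Σ p(x) log q(x)

Alternatively: H(P,Q) = H(P) + D_KL(P||Q)
H(P) = 0.5917 dits
D_KL(P||Q) = 0.0326 dits

H(P,Q) = 0.5917 + 0.0326 = 0.6243 dits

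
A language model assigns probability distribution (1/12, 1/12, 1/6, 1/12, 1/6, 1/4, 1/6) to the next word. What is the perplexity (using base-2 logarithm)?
6.4474

Perplexity is 2^H (or exp(H) for natural log).

First, H = -Σ p log p = 2.6887 bits
Perplexity = 2^2.6887 = 6.4474

Interpretation: The model's uncertainty is equivalent to choosing uniformly among 6.4 options.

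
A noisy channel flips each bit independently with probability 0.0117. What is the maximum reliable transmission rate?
0.9081 bits

For a binary symmetric channel (BSC) with error probability p:
Capacity C = 1 - H(p) bits per symbol

where H(p) = -p log₂(p) - (1-p) log₂(1-p) is the binary entropy function.

H(0.0117) = 0.0919 bits
C = 1 - 0.0919 = 0.9081 bits per symbol

This means we can reliably transmit up to 0.9081 bits of information per channel use.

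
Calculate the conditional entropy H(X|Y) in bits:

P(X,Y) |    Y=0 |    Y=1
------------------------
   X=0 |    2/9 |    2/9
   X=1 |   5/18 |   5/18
0.9911 bits

Using the chain rule: H(X|Y) = H(X,Y) - H(Y)

First, compute H(X,Y) = 1.9911 bits

Marginal P(Y) = (1/2, 1/2)
H(Y) = 1.0000 bits

H(X|Y) = H(X,Y) - H(Y) = 1.9911 - 1.0000 = 0.9911 bits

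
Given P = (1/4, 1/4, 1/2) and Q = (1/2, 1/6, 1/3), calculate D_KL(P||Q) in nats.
0.1308 nats

KL divergence: D_KL(P||Q) = Σ p(x) log(p(x)/q(x))

Computing term by term:
  x=0: 1/4 × log_e[(1/4)/(1/2)] = 1/4 × -0.6931 = -0.1733
  x=1: 1/4 × log_e[(1/4)/(1/6)] = 1/4 × 0.4055 = 0.1014
  x=2: 1/2 × log_e[(1/2)/(1/3)] = 1/2 × 0.4055 = 0.2027

D_KL(P||Q) = 0.1308 nats

Note: KL divergence is always non-negative and equals 0 iff P = Q.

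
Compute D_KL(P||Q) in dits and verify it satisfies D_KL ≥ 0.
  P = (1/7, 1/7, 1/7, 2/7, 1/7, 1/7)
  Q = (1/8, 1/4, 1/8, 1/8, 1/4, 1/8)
0.0580 dits

KL divergence satisfies the Gibbs inequality: D_KL(P||Q) ≥ 0 for all distributions P, Q.

D_KL(P||Q) = Σ p(x) log(p(x)/q(x))
Term by term:
  x=0: 1/7 × log_10[(1/7)/(1/8)] = 0.0083
  x=1: 1/7 × log_10[(1/7)/(1/4)] = -0.0347
  x=2: 1/7 × log_10[(1/7)/(1/8)] = 0.0083
  x=3: 2/7 × log_10[(2/7)/(1/8)] = 0.1026
  x=4: 1/7 × log_10[(1/7)/(1/4)] = -0.0347
  x=5: 1/7 × log_10[(1/7)/(1/8)] = 0.0083
D_KL(P||Q) = 0.0580 dits

D_KL(P||Q) = 0.0580 ≥ 0 ✓

This non-negativity is a fundamental property: relative entropy cannot be negative because it measures how different Q is from P.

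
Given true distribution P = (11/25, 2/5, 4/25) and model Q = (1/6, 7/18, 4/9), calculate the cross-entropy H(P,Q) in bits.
1.8696 bits

Cross-entropy: H(P,Q) = -Σ p(x) log q(x)

Alternatively: H(P,Q) = H(P) + D_KL(P||Q)
H(P) = 1.4729 bits
D_KL(P||Q) = 0.3967 bits

H(P,Q) = 1.4729 + 0.3967 = 1.8696 bits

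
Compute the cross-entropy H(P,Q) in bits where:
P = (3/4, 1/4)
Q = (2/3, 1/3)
0.8350 bits

Cross-entropy: H(P,Q) = -Σ p(x) log q(x)

Alternatively: H(P,Q) = H(P) + D_KL(P||Q)
H(P) = 0.8113 bits
D_KL(P||Q) = 0.0237 bits

H(P,Q) = 0.8113 + 0.0237 = 0.8350 bits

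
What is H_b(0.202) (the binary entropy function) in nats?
0.5032 nats

The binary entropy function is:
H(p) = -p log(p) - (1-p) log(1-p)

H(0.202) = -0.202 × log_e(0.202) - 0.798 × log_e(0.798)
H(0.202) = 0.5032 nats

Note: Binary entropy is maximized at p=0.5 (H=1 bit) and minimized at p=0 or p=1 (H=0).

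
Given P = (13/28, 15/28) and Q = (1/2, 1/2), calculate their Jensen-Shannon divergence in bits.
0.0009 bits

Jensen-Shannon divergence is:
JSD(P||Q) = 0.5 × D_KL(P||M) + 0.5 × D_KL(Q||M)
where M = 0.5 × (P + Q) is the mixture distribution.

M = 0.5 × (13/28, 15/28) + 0.5 × (1/2, 1/2) = (0.482143, 0.517857)

D_KL(P||M) = 0.0009 bits
D_KL(Q||M) = 0.0009 bits

JSD(P||Q) = 0.5 × 0.0009 + 0.5 × 0.0009 = 0.0009 bits

Unlike KL divergence, JSD is symmetric and bounded: 0 ≤ JSD ≤ log(2).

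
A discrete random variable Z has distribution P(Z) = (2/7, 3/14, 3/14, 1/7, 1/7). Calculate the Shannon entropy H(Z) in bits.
2.2709 bits

Shannon entropy is H(X) = -Σ p(x) log p(x).

For P = (2/7, 3/14, 3/14, 1/7, 1/7):
H = -2/7 × log_2(2/7) -3/14 × log_2(3/14) -3/14 × log_2(3/14) -1/7 × log_2(1/7) -1/7 × log_2(1/7)
H = 2.2709 bits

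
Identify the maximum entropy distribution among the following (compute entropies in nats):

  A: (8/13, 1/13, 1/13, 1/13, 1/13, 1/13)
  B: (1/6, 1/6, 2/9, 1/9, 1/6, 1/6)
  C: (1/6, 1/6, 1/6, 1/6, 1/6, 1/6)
C

For a discrete distribution over n outcomes, entropy is maximized by the uniform distribution.

Computing entropies:
H(A) = 1.2853 nats
H(B) = 1.7729 nats
H(C) = 1.7918 nats

The uniform distribution (where all probabilities equal 1/6) achieves the maximum entropy of log_e(6) = 1.7918 nats.

Distribution C has the highest entropy.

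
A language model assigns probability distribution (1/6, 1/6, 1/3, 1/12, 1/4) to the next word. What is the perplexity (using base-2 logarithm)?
4.5590

Perplexity is 2^H (or exp(H) for natural log).

First, H = -Σ p log p = 2.1887 bits
Perplexity = 2^2.1887 = 4.5590

Interpretation: The model's uncertainty is equivalent to choosing uniformly among 4.6 options.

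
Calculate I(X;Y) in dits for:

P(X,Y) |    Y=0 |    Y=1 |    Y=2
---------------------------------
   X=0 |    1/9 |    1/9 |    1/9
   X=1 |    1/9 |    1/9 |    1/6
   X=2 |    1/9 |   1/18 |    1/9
0.0045 dits

Mutual information: I(X;Y) = H(X) + H(Y) - H(X,Y)

Marginals:
P(X) = (1/3, 7/18, 5/18), H(X) = 0.4731 dits
P(Y) = (1/3, 5/18, 7/18), H(Y) = 0.4731 dits

Joint entropy: H(X,Y) = 0.9416 dits

I(X;Y) = 0.4731 + 0.4731 - 0.9416 = 0.0045 dits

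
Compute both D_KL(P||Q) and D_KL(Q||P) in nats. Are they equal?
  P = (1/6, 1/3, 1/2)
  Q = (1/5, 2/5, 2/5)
D_KL(P||Q) = 0.0204, D_KL(Q||P) = 0.0201

KL divergence is not symmetric: D_KL(P||Q) ≠ D_KL(Q||P) in general.

D_KL(P||Q) = 0.0204 nats
D_KL(Q||P) = 0.0201 nats

No, they are not equal!

This asymmetry is why KL divergence is not a true distance metric.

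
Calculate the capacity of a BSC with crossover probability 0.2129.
0.2530 bits

For a binary symmetric channel (BSC) with error probability p:
Capacity C = 1 - H(p) bits per symbol

where H(p) = -p log₂(p) - (1-p) log₂(1-p) is the binary entropy function.

H(0.2129) = 0.7470 bits
C = 1 - 0.7470 = 0.2530 bits per symbol

This means we can reliably transmit up to 0.2530 bits of information per channel use.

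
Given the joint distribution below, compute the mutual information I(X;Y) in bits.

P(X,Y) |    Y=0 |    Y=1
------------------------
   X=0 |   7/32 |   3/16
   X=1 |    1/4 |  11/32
0.0096 bits

Mutual information: I(X;Y) = H(X) + H(Y) - H(X,Y)

Marginals:
P(X) = (13/32, 19/32), H(X) = 0.9745 bits
P(Y) = (15/32, 17/32), H(Y) = 0.9972 bits

Joint entropy: H(X,Y) = 1.9620 bits

I(X;Y) = 0.9745 + 0.9972 - 1.9620 = 0.0096 bits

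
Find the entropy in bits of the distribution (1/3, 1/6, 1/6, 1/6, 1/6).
2.2516 bits

Shannon entropy is H(X) = -Σ p(x) log p(x).

For P = (1/3, 1/6, 1/6, 1/6, 1/6):
H = -1/3 × log_2(1/3) -1/6 × log_2(1/6) -1/6 × log_2(1/6) -1/6 × log_2(1/6) -1/6 × log_2(1/6)
H = 2.2516 bits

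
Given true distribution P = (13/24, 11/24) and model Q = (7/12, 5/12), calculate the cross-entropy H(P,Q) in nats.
0.6932 nats

Cross-entropy: H(P,Q) = -Σ p(x) log q(x)

Alternatively: H(P,Q) = H(P) + D_KL(P||Q)
H(P) = 0.6897 nats
D_KL(P||Q) = 0.0035 nats

H(P,Q) = 0.6897 + 0.0035 = 0.6932 nats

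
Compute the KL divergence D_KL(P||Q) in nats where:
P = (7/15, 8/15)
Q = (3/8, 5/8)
0.0175 nats

KL divergence: D_KL(P||Q) = Σ p(x) log(p(x)/q(x))

Computing term by term:
  x=0: 7/15 × log_e[(7/15)/(3/8)] = 7/15 × 0.2187 = 0.1021
  x=1: 8/15 × log_e[(8/15)/(5/8)] = 8/15 × -0.1586 = -0.0846

D_KL(P||Q) = 0.0175 nats

Note: KL divergence is always non-negative and equals 0 iff P = Q.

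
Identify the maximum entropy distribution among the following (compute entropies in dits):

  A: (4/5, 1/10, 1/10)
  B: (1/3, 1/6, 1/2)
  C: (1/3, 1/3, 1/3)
C

For a discrete distribution over n outcomes, entropy is maximized by the uniform distribution.

Computing entropies:
H(A) = 0.2775 dits
H(B) = 0.4392 dits
H(C) = 0.4771 dits

The uniform distribution (where all probabilities equal 1/3) achieves the maximum entropy of log_10(3) = 0.4771 dits.

Distribution C has the highest entropy.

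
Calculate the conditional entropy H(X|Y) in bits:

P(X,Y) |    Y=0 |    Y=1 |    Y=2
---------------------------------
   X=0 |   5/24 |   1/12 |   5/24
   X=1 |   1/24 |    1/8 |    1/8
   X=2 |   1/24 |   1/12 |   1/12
1.4080 bits

Using the chain rule: H(X|Y) = H(X,Y) - H(Y)

First, compute H(X,Y) = 2.9713 bits

Marginal P(Y) = (7/24, 7/24, 5/12)
H(Y) = 1.5632 bits

H(X|Y) = H(X,Y) - H(Y) = 2.9713 - 1.5632 = 1.4080 bits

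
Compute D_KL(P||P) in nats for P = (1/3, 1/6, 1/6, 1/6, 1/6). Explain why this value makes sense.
0.0000 nats

KL divergence satisfies the Gibbs inequality: D_KL(P||Q) ≥ 0 for all distributions P, Q.

D_KL(P||Q) = Σ p(x) log(p(x)/q(x))
Each term is p(x) × log_e(p(x)/p(x)) = p(x) × log_e(1) = 0, so the sum is 0.
D_KL(P||Q) = 0.0000 nats

When P = Q, the KL divergence is exactly 0, as there is no 'divergence' between identical distributions.

This non-negativity is a fundamental property: relative entropy cannot be negative because it measures how different Q is from P.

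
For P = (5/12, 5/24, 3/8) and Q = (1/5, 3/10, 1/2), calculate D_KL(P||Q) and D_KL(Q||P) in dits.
D_KL(P||Q) = 0.0530, D_KL(Q||P) = 0.0462

KL divergence is not symmetric: D_KL(P||Q) ≠ D_KL(Q||P) in general.

D_KL(P||Q) = 0.0530 dits
D_KL(Q||P) = 0.0462 dits

No, they are not equal!

This asymmetry is why KL divergence is not a true distance metric.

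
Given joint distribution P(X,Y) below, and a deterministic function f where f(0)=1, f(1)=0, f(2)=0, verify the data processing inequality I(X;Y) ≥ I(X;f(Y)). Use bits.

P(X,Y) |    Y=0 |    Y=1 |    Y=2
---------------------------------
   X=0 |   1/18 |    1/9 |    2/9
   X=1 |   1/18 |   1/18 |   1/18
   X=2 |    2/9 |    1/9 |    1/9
I(X;Y) = 0.1045, I(X;f(Y)) = 0.0907, inequality holds: 0.1045 ≥ 0.0907

Data Processing Inequality: For any Markov chain X → Y → Z, we have I(X;Y) ≥ I(X;Z).

Here Z = f(Y) is a deterministic function of Y, forming X → Y → Z.

Original I(X;Y) = 0.1045 bits

After applying f:
P(X,Z) where Z=f(Y):
- P(X,Z=0) = P(X,Y=1) + P(X,Y=2)
- P(X,Z=1) = P(X,Y=0)

I(X;Z) = I(X;f(Y)) = 0.0907 bits

Verification: 0.1045 ≥ 0.0907 ✓

Information cannot be created by processing; the function f can only lose information about X.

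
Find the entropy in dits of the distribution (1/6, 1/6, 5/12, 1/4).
0.5683 dits

Shannon entropy is H(X) = -Σ p(x) log p(x).

For P = (1/6, 1/6, 5/12, 1/4):
H = -1/6 × log_10(1/6) -1/6 × log_10(1/6) -5/12 × log_10(5/12) -1/4 × log_10(1/4)
H = 0.5683 dits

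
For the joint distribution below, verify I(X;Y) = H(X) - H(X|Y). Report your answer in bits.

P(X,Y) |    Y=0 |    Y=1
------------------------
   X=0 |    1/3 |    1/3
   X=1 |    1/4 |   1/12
I(X;Y) = 0.0428 bits

Mutual information has multiple equivalent forms:
- I(X;Y) = H(X) - H(X|Y)
- I(X;Y) = H(Y) - H(Y|X)
- I(X;Y) = H(X) + H(Y) - H(X,Y)

Computing all quantities:
H(X) = 0.9183, H(Y) = 0.9799, H(X,Y) = 1.8554
H(X|Y) = 0.8755, H(Y|X) = 0.9371

Verification:
H(X) - H(X|Y) = 0.9183 - 0.8755 = 0.0428
H(Y) - H(Y|X) = 0.9799 - 0.9371 = 0.0428
H(X) + H(Y) - H(X,Y) = 0.9183 + 0.9799 - 1.8554 = 0.0428

All forms give I(X;Y) = 0.0428 bits. ✓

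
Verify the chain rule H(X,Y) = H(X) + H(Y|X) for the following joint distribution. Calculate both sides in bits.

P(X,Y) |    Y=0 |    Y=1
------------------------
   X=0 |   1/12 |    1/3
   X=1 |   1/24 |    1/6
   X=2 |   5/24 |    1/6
H(X,Y) = 2.3512, H(X) = 1.5284, H(Y|X) = 0.8229 (all in bits)

Chain rule: H(X,Y) = H(X) + H(Y|X)

Left side — joint entropy directly:
H(X,Y) = -Σ p(x,y) log p(x,y) = 2.3512 bits

Right side — compute H(Y|X) from the conditional distributions:
P(X) = (5/12, 5/24, 3/8), so H(X) = 1.5284 bits
H(Y|X) = Σ_x P(X=x) · H(Y|X=x):
  P(Y|X=0) = (1/5, 4/5), H(Y|X=0) = 0.7219, weight P(X=0) = 5/12
  P(Y|X=1) = (1/5, 4/5), H(Y|X=1) = 0.7219, weight P(X=1) = 5/24
  P(Y|X=2) = (5/9, 4/9), H(Y|X=2) = 0.9911, weight P(X=2) = 3/8
H(Y|X) = 0.8229 bits

H(X) + H(Y|X) = 1.5284 + 0.8229 = 2.3512 bits

Both sides equal 2.3512 bits. ✓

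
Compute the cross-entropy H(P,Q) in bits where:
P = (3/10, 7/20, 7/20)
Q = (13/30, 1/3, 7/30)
1.6515 bits

Cross-entropy: H(P,Q) = -Σ p(x) log q(x)

Alternatively: H(P,Q) = H(P) + D_KL(P||Q)
H(P) = 1.5813 bits
D_KL(P||Q) = 0.0702 bits

H(P,Q) = 1.5813 + 0.0702 = 1.6515 bits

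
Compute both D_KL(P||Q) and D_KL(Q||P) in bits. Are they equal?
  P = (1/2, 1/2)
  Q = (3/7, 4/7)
D_KL(P||Q) = 0.0149, D_KL(Q||P) = 0.0148

KL divergence is not symmetric: D_KL(P||Q) ≠ D_KL(Q||P) in general.

D_KL(P||Q) = 0.0149 bits
D_KL(Q||P) = 0.0148 bits

No, they are not equal!

This asymmetry is why KL divergence is not a true distance metric.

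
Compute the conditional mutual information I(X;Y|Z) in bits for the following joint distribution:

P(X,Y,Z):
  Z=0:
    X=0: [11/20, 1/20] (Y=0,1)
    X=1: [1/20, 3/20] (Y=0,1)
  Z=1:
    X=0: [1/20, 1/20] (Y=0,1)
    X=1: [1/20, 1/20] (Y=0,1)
0.2385 bits

Conditional mutual information: I(X;Y|Z) = H(X|Z) + H(Y|Z) - H(X,Y|Z)

H(Z) = 0.7219
H(X,Z) = 1.5710 → H(X|Z) = 0.8490
H(Y,Z) = 1.5710 → H(Y|Z) = 0.8490
H(X,Y,Z) = 2.1815 → H(X,Y|Z) = 1.4596

I(X;Y|Z) = 0.8490 + 0.8490 - 1.4596 = 0.2385 bits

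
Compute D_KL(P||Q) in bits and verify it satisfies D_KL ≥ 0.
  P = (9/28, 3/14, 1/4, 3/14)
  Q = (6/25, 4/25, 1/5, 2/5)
0.1133 bits

KL divergence satisfies the Gibbs inequality: D_KL(P||Q) ≥ 0 for all distributions P, Q.

D_KL(P||Q) = Σ p(x) log(p(x)/q(x))
Term by term:
  x=0: 9/28 × log_2[(9/28)/(6/25)] = 0.1355
  x=1: 3/14 × log_2[(3/14)/(4/25)] = 0.0903
  x=2: 1/4 × log_2[(1/4)/(1/5)] = 0.0805
  x=3: 3/14 × log_2[(3/14)/(2/5)] = -0.1930
D_KL(P||Q) = 0.1133 bits

D_KL(P||Q) = 0.1133 ≥ 0 ✓

This non-negativity is a fundamental property: relative entropy cannot be negative because it measures how different Q is from P.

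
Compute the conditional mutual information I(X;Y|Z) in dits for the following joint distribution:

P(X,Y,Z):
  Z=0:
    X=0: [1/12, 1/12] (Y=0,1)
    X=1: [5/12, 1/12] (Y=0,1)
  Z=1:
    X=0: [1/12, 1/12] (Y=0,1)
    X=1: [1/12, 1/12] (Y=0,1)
0.0148 dits

Conditional mutual information: I(X;Y|Z) = H(X|Z) + H(Y|Z) - H(X,Y|Z)

H(Z) = 0.2764
H(X,Z) = 0.5396 → H(X|Z) = 0.2632
H(Y,Z) = 0.5396 → H(Y|Z) = 0.2632
H(X,Y,Z) = 0.7879 → H(X,Y|Z) = 0.5115

I(X;Y|Z) = 0.2632 + 0.2632 - 0.5115 = 0.0148 dits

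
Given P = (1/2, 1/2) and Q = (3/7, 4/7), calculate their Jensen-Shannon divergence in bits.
0.0037 bits

Jensen-Shannon divergence is:
JSD(P||Q) = 0.5 × D_KL(P||M) + 0.5 × D_KL(Q||M)
where M = 0.5 × (P + Q) is the mixture distribution.

M = 0.5 × (1/2, 1/2) + 0.5 × (3/7, 4/7) = (13/28, 15/28)

D_KL(P||M) = 0.0037 bits
D_KL(Q||M) = 0.0037 bits

JSD(P||Q) = 0.5 × 0.0037 + 0.5 × 0.0037 = 0.0037 bits

Unlike KL divergence, JSD is symmetric and bounded: 0 ≤ JSD ≤ log(2).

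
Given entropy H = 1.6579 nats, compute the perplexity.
5.2483

Perplexity is e^H (or exp(H) for natural log).

H = 1.6579 nats
Perplexity = e^1.6579 = 5.2483

Interpretation: The model's uncertainty is equivalent to choosing uniformly among 5.2 options.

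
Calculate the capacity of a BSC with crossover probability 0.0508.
0.7102 bits

For a binary symmetric channel (BSC) with error probability p:
Capacity C = 1 - H(p) bits per symbol

where H(p) = -p log₂(p) - (1-p) log₂(1-p) is the binary entropy function.

H(0.0508) = 0.2898 bits
C = 1 - 0.2898 = 0.7102 bits per symbol

This means we can reliably transmit up to 0.7102 bits of information per channel use.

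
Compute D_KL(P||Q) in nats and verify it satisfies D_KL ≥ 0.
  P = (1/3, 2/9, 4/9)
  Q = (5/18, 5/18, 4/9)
0.0112 nats

KL divergence satisfies the Gibbs inequality: D_KL(P||Q) ≥ 0 for all distributions P, Q.

D_KL(P||Q) = Σ p(x) log(p(x)/q(x))
Term by term:
  x=0: 1/3 × log_e[(1/3)/(5/18)] = 0.0608
  x=1: 2/9 × log_e[(2/9)/(5/18)] = -0.0496
  x=2: 4/9 × log_e[(4/9)/(4/9)] = 0.0000
D_KL(P||Q) = 0.0112 nats

D_KL(P||Q) = 0.0112 ≥ 0 ✓

This non-negativity is a fundamental property: relative entropy cannot be negative because it measures how different Q is from P.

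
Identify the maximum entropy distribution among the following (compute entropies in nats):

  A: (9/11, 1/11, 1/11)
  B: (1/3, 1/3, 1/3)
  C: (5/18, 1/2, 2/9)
B

For a discrete distribution over n outcomes, entropy is maximized by the uniform distribution.

Computing entropies:
H(A) = 0.6002 nats
H(B) = 1.0986 nats
H(C) = 1.0366 nats

The uniform distribution (where all probabilities equal 1/3) achieves the maximum entropy of log_e(3) = 1.0986 nats.

Distribution B has the highest entropy.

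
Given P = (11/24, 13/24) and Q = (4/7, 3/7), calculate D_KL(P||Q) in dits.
0.0112 dits

KL divergence: D_KL(P||Q) = Σ p(x) log(p(x)/q(x))

Computing term by term:
  x=0: 11/24 × log_10[(11/24)/(4/7)] = 11/24 × -0.0958 = -0.0439
  x=1: 13/24 × log_10[(13/24)/(3/7)] = 13/24 × 0.1017 = 0.0551

D_KL(P||Q) = 0.0112 dits

Note: KL divergence is always non-negative and equals 0 iff P = Q.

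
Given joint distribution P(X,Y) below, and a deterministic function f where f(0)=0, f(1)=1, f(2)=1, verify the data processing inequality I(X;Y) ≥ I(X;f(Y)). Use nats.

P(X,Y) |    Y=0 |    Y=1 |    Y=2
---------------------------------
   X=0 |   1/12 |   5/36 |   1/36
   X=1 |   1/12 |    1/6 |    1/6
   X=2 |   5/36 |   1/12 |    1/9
I(X;Y) = 0.0589, I(X;f(Y)) = 0.0215, inequality holds: 0.0589 ≥ 0.0215

Data Processing Inequality: For any Markov chain X → Y → Z, we have I(X;Y) ≥ I(X;Z).

Here Z = f(Y) is a deterministic function of Y, forming X → Y → Z.

Original I(X;Y) = 0.0589 nats

After applying f:
P(X,Z) where Z=f(Y):
- P(X,Z=0) = P(X,Y=0)
- P(X,Z=1) = P(X,Y=1) + P(X,Y=2)

I(X;Z) = I(X;f(Y)) = 0.0215 nats

Verification: 0.0589 ≥ 0.0215 ✓

Information cannot be created by processing; the function f can only lose information about X.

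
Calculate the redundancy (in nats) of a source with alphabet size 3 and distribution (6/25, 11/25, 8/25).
0.0303 nats

Redundancy measures how far a source is from maximum entropy:
R = H_max - H(X)

Maximum entropy for 3 symbols: H_max = log_e(3) = 1.0986 nats
Actual entropy: H(X) = 1.0684 nats
Redundancy: R = 1.0986 - 1.0684 = 0.0303 nats

This redundancy represents potential for compression: the source could be compressed by 0.0303 nats per symbol.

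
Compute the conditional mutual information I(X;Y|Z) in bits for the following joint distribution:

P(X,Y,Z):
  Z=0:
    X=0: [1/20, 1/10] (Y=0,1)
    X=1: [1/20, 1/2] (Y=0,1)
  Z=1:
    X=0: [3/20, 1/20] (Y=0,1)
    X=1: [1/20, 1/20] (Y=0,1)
0.0479 bits

Conditional mutual information: I(X;Y|Z) = H(X|Z) + H(Y|Z) - H(X,Y|Z)

H(Z) = 0.8813
H(X,Z) = 1.6815 → H(X|Z) = 0.8002
H(Y,Z) = 1.5710 → H(Y|Z) = 0.6897
H(X,Y,Z) = 2.3232 → H(X,Y|Z) = 1.4419

I(X;Y|Z) = 0.8002 + 0.6897 - 1.4419 = 0.0479 bits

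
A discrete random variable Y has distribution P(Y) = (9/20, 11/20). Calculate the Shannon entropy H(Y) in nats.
0.6881 nats

Shannon entropy is H(X) = -Σ p(x) log p(x).

For P = (9/20, 11/20):
H = -9/20 × log_e(9/20) -11/20 × log_e(11/20)
H = 0.6881 nats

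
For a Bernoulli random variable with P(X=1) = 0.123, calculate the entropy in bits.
0.5379 bits

The binary entropy function is:
H(p) = -p log(p) - (1-p) log(1-p)

H(0.123) = -0.123 × log_2(0.123) - 0.877 × log_2(0.877)
H(0.123) = 0.5379 bits

Note: Binary entropy is maximized at p=0.5 (H=1 bit) and minimized at p=0 or p=1 (H=0).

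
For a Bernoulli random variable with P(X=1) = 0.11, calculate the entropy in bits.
0.4999 bits

The binary entropy function is:
H(p) = -p log(p) - (1-p) log(1-p)

H(0.11) = -0.11 × log_2(0.11) - 0.89 × log_2(0.89)
H(0.11) = 0.4999 bits

Note: Binary entropy is maximized at p=0.5 (H=1 bit) and minimized at p=0 or p=1 (H=0).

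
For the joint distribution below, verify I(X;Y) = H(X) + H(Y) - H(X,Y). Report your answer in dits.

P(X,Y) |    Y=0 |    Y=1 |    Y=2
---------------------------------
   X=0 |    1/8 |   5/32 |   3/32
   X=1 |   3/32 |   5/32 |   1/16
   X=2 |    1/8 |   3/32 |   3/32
I(X;Y) = 0.0058 dits

Mutual information has multiple equivalent forms:
- I(X;Y) = H(X) - H(X|Y)
- I(X;Y) = H(Y) - H(Y|X)
- I(X;Y) = H(X) + H(Y) - H(X,Y)

Computing all quantities:
H(X) = 0.4755, H(Y) = 0.4689, H(X,Y) = 0.9385
H(X|Y) = 0.4696, H(Y|X) = 0.4630

Verification:
H(X) - H(X|Y) = 0.4755 - 0.4696 = 0.0058
H(Y) - H(Y|X) = 0.4689 - 0.4630 = 0.0058
H(X) + H(Y) - H(X,Y) = 0.4755 + 0.4689 - 0.9385 = 0.0058

All forms give I(X;Y) = 0.0058 dits. ✓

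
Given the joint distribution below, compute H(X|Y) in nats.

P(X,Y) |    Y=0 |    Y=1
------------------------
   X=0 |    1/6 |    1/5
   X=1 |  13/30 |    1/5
0.6318 nats

Using the chain rule: H(X|Y) = H(X,Y) - H(Y)

First, compute H(X,Y) = 1.3048 nats

Marginal P(Y) = (3/5, 2/5)
H(Y) = 0.6730 nats

H(X|Y) = H(X,Y) - H(Y) = 1.3048 - 0.6730 = 0.6318 nats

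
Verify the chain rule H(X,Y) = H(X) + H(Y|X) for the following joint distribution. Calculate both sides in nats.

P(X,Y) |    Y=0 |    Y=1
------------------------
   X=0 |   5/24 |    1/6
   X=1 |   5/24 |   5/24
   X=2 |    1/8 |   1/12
H(X,Y) = 1.7460, H(X) = 1.0594, H(Y|X) = 0.6866 (all in nats)

Chain rule: H(X,Y) = H(X) + H(Y|X)

Left side — joint entropy directly:
H(X,Y) = -Σ p(x,y) log p(x,y) = 1.7460 nats

Right side — compute H(Y|X) from the conditional distributions:
P(X) = (3/8, 5/12, 5/24), so H(X) = 1.0594 nats
H(Y|X) = Σ_x P(X=x) · H(Y|X=x):
  P(Y|X=0) = (5/9, 4/9), H(Y|X=0) = 0.6870, weight P(X=0) = 3/8
  P(Y|X=1) = (1/2, 1/2), H(Y|X=1) = 0.6931, weight P(X=1) = 5/12
  P(Y|X=2) = (3/5, 2/5), H(Y|X=2) = 0.6730, weight P(X=2) = 5/24
H(Y|X) = 0.6866 nats

H(X) + H(Y|X) = 1.0594 + 0.6866 = 1.7460 nats

Both sides equal 1.7460 nats. ✓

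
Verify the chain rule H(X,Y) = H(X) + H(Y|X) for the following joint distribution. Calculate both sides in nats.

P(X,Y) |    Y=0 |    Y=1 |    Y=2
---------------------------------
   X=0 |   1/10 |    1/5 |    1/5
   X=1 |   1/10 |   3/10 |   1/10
H(X,Y) = 1.6957, H(X) = 0.6931, H(Y|X) = 1.0026 (all in nats)

Chain rule: H(X,Y) = H(X) + H(Y|X)

Left side — joint entropy directly:
H(X,Y) = -Σ p(x,y) log p(x,y) = 1.6957 nats

Right side — compute H(Y|X) from the conditional distributions:
P(X) = (1/2, 1/2), so H(X) = 0.6931 nats
H(Y|X) = Σ_x P(X=x) · H(Y|X=x):
  P(Y|X=0) = (1/5, 2/5, 2/5), H(Y|X=0) = 1.0549, weight P(X=0) = 1/2
  P(Y|X=1) = (1/5, 3/5, 1/5), H(Y|X=1) = 0.9503, weight P(X=1) = 1/2
H(Y|X) = 1.0026 nats

H(X) + H(Y|X) = 0.6931 + 1.0026 = 1.6957 nats

Both sides equal 1.6957 nats. ✓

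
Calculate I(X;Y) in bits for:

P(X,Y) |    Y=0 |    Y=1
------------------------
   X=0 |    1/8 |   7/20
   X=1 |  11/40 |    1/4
0.0519 bits

Mutual information: I(X;Y) = H(X) + H(Y) - H(X,Y)

Marginals:
P(X) = (19/40, 21/40), H(X) = 0.9982 bits
P(Y) = (2/5, 3/5), H(Y) = 0.9710 bits

Joint entropy: H(X,Y) = 1.9173 bits

I(X;Y) = 0.9982 + 0.9710 - 1.9173 = 0.0519 bits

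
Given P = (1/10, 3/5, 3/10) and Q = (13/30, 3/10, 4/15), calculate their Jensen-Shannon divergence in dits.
0.0357 dits

Jensen-Shannon divergence is:
JSD(P||Q) = 0.5 × D_KL(P||M) + 0.5 × D_KL(Q||M)
where M = 0.5 × (P + Q) is the mixture distribution.

M = 0.5 × (1/10, 3/5, 3/10) + 0.5 × (13/30, 3/10, 4/15) = (4/15, 9/20, 0.283333)

D_KL(P||M) = 0.0398 dits
D_KL(Q||M) = 0.0315 dits

JSD(P||Q) = 0.5 × 0.0398 + 0.5 × 0.0315 = 0.0357 dits

Unlike KL divergence, JSD is symmetric and bounded: 0 ≤ JSD ≤ log(2).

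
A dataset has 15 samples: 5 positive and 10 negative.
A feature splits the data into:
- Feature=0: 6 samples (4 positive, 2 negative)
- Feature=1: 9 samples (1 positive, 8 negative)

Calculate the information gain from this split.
0.2490 bits

Information Gain = H(Y) - H(Y|Feature)

Before split:
P(positive) = 5/15 = 0.3333
H(Y) = 0.9183 bits

After split:
Feature=0: H = 0.9183 bits (weight = 6/15)
Feature=1: H = 0.5033 bits (weight = 9/15)
H(Y|Feature) = (6/15)×0.9183 + (9/15)×0.5033 = 0.6693 bits

Information Gain = 0.9183 - 0.6693 = 0.2490 bits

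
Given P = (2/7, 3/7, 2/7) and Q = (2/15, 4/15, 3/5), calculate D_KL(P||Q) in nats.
0.2091 nats

KL divergence: D_KL(P||Q) = Σ p(x) log(p(x)/q(x))

Computing term by term:
  x=0: 2/7 × log_e[(2/7)/(2/15)] = 2/7 × 0.7621 = 0.2178
  x=1: 3/7 × log_e[(3/7)/(4/15)] = 3/7 × 0.4745 = 0.2033
  x=2: 2/7 × log_e[(2/7)/(3/5)] = 2/7 × -0.7419 = -0.2120

D_KL(P||Q) = 0.2091 nats

Note: KL divergence is always non-negative and equals 0 iff P = Q.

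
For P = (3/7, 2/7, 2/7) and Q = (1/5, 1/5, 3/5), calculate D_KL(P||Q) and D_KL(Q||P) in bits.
D_KL(P||Q) = 0.3124, D_KL(Q||P) = 0.3194

KL divergence is not symmetric: D_KL(P||Q) ≠ D_KL(Q||P) in general.

D_KL(P||Q) = 0.3124 bits
D_KL(Q||P) = 0.3194 bits

No, they are not equal!

This asymmetry is why KL divergence is not a true distance metric.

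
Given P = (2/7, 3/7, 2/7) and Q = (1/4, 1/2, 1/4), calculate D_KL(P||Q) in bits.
0.0148 bits

KL divergence: D_KL(P||Q) = Σ p(x) log(p(x)/q(x))

Computing term by term:
  x=0: 2/7 × log_2[(2/7)/(1/4)] = 2/7 × 0.1926 = 0.0550
  x=1: 3/7 × log_2[(3/7)/(1/2)] = 3/7 × -0.2224 = -0.0953
  x=2: 2/7 × log_2[(2/7)/(1/4)] = 2/7 × 0.1926 = 0.0550

D_KL(P||Q) = 0.0148 bits

Note: KL divergence is always non-negative and equals 0 iff P = Q.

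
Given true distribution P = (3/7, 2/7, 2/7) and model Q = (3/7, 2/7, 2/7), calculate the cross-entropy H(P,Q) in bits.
1.5567 bits

Cross-entropy: H(P,Q) = -Σ p(x) log q(x)

Alternatively: H(P,Q) = H(P) + D_KL(P||Q)
H(P) = 1.5567 bits
D_KL(P||Q) = 0.0000 bits

H(P,Q) = 1.5567 + 0.0000 = 1.5567 bits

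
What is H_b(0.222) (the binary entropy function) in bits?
0.7638 bits

The binary entropy function is:
H(p) = -p log(p) - (1-p) log(1-p)

H(0.222) = -0.222 × log_2(0.222) - 0.778 × log_2(0.778)
H(0.222) = 0.7638 bits

Note: Binary entropy is maximized at p=0.5 (H=1 bit) and minimized at p=0 or p=1 (H=0).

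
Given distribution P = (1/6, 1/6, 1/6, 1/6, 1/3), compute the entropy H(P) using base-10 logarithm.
0.6778 dits

Shannon entropy is H(X) = -Σ p(x) log p(x).

For P = (1/6, 1/6, 1/6, 1/6, 1/3):
H = -1/6 × log_10(1/6) -1/6 × log_10(1/6) -1/6 × log_10(1/6) -1/6 × log_10(1/6) -1/3 × log_10(1/3)
H = 0.6778 dits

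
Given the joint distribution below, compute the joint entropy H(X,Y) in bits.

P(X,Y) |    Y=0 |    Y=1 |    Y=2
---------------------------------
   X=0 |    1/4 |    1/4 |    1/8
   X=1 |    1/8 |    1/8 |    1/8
2.5000 bits

Joint entropy is H(X,Y) = -Σ_{x,y} p(x,y) log p(x,y).

Summing over all non-zero entries:
H(X,Y) = -[1/4·log_2(1/4) + 1/4·log_2(1/4) + 1/8·log_2(1/8) + 1/8·log_2(1/8) + 1/8·log_2(1/8) + 1/8·log_2(1/8)]
H(X,Y) = 2.5000 bits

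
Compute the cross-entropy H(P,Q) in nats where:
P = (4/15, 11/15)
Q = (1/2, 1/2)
0.6931 nats

Cross-entropy: H(P,Q) = -Σ p(x) log q(x)

Alternatively: H(P,Q) = H(P) + D_KL(P||Q)
H(P) = 0.5799 nats
D_KL(P||Q) = 0.1132 nats

H(P,Q) = 0.5799 + 0.1132 = 0.6931 nats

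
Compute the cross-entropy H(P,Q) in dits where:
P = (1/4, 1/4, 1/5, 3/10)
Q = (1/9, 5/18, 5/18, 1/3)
0.6320 dits

Cross-entropy: H(P,Q) = -Σ p(x) log q(x)

Alternatively: H(P,Q) = H(P) + D_KL(P||Q)
H(P) = 0.5977 dits
D_KL(P||Q) = 0.0343 dits

H(P,Q) = 0.5977 + 0.0343 = 0.6320 dits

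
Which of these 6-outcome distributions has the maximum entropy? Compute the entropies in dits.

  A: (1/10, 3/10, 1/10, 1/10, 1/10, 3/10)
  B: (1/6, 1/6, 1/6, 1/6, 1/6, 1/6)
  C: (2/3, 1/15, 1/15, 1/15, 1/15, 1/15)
B

For a discrete distribution over n outcomes, entropy is maximized by the uniform distribution.

Computing entropies:
H(A) = 0.7137 dits
H(B) = 0.7782 dits
H(C) = 0.5094 dits

The uniform distribution (where all probabilities equal 1/6) achieves the maximum entropy of log_10(6) = 0.7782 dits.

Distribution B has the highest entropy.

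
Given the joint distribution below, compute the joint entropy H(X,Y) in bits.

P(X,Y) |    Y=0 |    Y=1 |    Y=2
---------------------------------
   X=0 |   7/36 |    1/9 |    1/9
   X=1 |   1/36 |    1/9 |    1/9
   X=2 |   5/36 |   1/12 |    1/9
3.0584 bits

Joint entropy is H(X,Y) = -Σ_{x,y} p(x,y) log p(x,y).

Summing over all non-zero entries:
H(X,Y) = -[7/36·log_2(7/36) + 1/9·log_2(1/9) + 1/9·log_2(1/9) + 1/36·log_2(1/36) + 1/9·log_2(1/9) + 1/9·log_2(1/9) + 5/36·log_2(5/36) + 1/12·log_2(1/12) + 1/9·log_2(1/9)]
H(X,Y) = 3.0584 bits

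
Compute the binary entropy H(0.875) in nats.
0.3768 nats

The binary entropy function is:
H(p) = -p log(p) - (1-p) log(1-p)

H(0.875) = -0.875 × log_e(0.875) - 0.125 × log_e(0.125)
H(0.875) = 0.3768 nats

Note: Binary entropy is maximized at p=0.5 (H=1 bit) and minimized at p=0 or p=1 (H=0).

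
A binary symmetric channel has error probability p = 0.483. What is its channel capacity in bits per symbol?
0.0008 bits

For a binary symmetric channel (BSC) with error probability p:
Capacity C = 1 - H(p) bits per symbol

where H(p) = -p log₂(p) - (1-p) log₂(1-p) is the binary entropy function.

H(0.483) = 0.9992 bits
C = 1 - 0.9992 = 0.0008 bits per symbol

This means we can reliably transmit up to 0.0008 bits of information per channel use.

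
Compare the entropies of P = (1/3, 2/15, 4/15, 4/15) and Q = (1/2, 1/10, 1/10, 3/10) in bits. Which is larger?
P

Computing entropies in bits:
H(P) = 1.9329
H(Q) = 1.6855

Distribution P has higher entropy.

Intuition: The distribution closer to uniform (more spread out) has higher entropy.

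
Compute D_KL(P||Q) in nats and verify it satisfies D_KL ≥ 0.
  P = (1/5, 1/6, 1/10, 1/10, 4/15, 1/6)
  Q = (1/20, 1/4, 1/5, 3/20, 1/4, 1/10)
0.2022 nats

KL divergence satisfies the Gibbs inequality: D_KL(P||Q) ≥ 0 for all distributions P, Q.

D_KL(P||Q) = Σ p(x) log(p(x)/q(x))
Term by term:
  x=0: 1/5 × log_e[(1/5)/(1/20)] = 0.2773
  x=1: 1/6 × log_e[(1/6)/(1/4)] = -0.0676
  x=2: 1/10 × log_e[(1/10)/(1/5)] = -0.0693
  x=3: 1/10 × log_e[(1/10)/(3/20)] = -0.0405
  x=4: 4/15 × log_e[(4/15)/(1/4)] = 0.0172
  x=5: 1/6 × log_e[(1/6)/(1/10)] = 0.0851
D_KL(P||Q) = 0.2022 nats

D_KL(P||Q) = 0.2022 ≥ 0 ✓

This non-negativity is a fundamental property: relative entropy cannot be negative because it measures how different Q is from P.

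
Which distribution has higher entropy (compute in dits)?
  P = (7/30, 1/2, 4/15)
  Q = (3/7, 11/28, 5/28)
P

Computing entropies in dits:
H(P) = 0.4511
H(Q) = 0.4507

Distribution P has higher entropy.

Intuition: The distribution closer to uniform (more spread out) has higher entropy.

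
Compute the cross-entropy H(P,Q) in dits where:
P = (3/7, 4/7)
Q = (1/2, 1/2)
0.3010 dits

Cross-entropy: H(P,Q) = -Σ p(x) log q(x)

Alternatively: H(P,Q) = H(P) + D_KL(P||Q)
H(P) = 0.2966 dits
D_KL(P||Q) = 0.0044 dits

H(P,Q) = 0.2966 + 0.0044 = 0.3010 dits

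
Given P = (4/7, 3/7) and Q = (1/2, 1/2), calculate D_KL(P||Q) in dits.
0.0044 dits

KL divergence: D_KL(P||Q) = Σ p(x) log(p(x)/q(x))

Computing term by term:
  x=0: 4/7 × log_10[(4/7)/(1/2)] = 4/7 × 0.0580 = 0.0331
  x=1: 3/7 × log_10[(3/7)/(1/2)] = 3/7 × -0.0669 = -0.0287

D_KL(P||Q) = 0.0044 dits

Note: KL divergence is always non-negative and equals 0 iff P = Q.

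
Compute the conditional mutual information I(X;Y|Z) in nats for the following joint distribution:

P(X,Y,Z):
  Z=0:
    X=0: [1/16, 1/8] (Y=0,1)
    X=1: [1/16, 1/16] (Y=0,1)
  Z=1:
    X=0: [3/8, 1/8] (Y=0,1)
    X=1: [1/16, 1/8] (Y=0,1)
0.0545 nats

Conditional mutual information: I(X;Y|Z) = H(X|Z) + H(Y|Z) - H(X,Y|Z)

H(Z) = 0.6211
H(X,Z) = 1.2342 → H(X|Z) = 0.6132
H(Y,Z) = 1.2820 → H(Y|Z) = 0.6610
H(X,Y,Z) = 1.8407 → H(X,Y|Z) = 1.2197

I(X;Y|Z) = 0.6132 + 0.6610 - 1.2197 = 0.0545 nats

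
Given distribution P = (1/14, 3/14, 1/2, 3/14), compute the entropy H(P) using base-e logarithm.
1.1953 nats

Shannon entropy is H(X) = -Σ p(x) log p(x).

For P = (1/14, 3/14, 1/2, 3/14):
H = -1/14 × log_e(1/14) -3/14 × log_e(3/14) -1/2 × log_e(1/2) -3/14 × log_e(3/14)
H = 1.1953 nats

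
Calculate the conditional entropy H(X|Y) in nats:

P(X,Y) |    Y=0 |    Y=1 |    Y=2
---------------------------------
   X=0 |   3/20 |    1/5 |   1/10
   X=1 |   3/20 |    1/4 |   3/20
0.6853 nats

Using the chain rule: H(X|Y) = H(X,Y) - H(Y)

First, compute H(X,Y) = 1.7524 nats

Marginal P(Y) = (3/10, 9/20, 1/4)
H(Y) = 1.0671 nats

H(X|Y) = H(X,Y) - H(Y) = 1.7524 - 1.0671 = 0.6853 nats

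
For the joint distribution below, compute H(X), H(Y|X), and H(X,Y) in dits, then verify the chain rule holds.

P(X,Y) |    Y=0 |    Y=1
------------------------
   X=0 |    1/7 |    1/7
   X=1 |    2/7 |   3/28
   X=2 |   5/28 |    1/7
H(X,Y) = 0.7552, H(X) = 0.4733, H(Y|X) = 0.2819 (all in dits)

Chain rule: H(X,Y) = H(X) + H(Y|X)

Left side — joint entropy directly:
H(X,Y) = -Σ p(x,y) log p(x,y) = 0.7552 dits

Right side — compute H(Y|X) from the conditional distributions:
P(X) = (2/7, 11/28, 9/28), so H(X) = 0.4733 dits
H(Y|X) = Σ_x P(X=x) · H(Y|X=x):
  P(Y|X=0) = (1/2, 1/2), H(Y|X=0) = 0.3010, weight P(X=0) = 2/7
  P(Y|X=1) = (8/11, 3/11), H(Y|X=1) = 0.2545, weight P(X=1) = 11/28
  P(Y|X=2) = (5/9, 4/9), H(Y|X=2) = 0.2983, weight P(X=2) = 9/28
H(Y|X) = 0.2819 dits

H(X) + H(Y|X) = 0.4733 + 0.2819 = 0.7552 dits

Both sides equal 0.7552 dits. ✓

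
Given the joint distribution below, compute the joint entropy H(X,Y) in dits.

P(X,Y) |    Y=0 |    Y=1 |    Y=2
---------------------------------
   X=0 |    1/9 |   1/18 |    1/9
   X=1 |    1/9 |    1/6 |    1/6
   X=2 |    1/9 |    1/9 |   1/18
0.9290 dits

Joint entropy is H(X,Y) = -Σ_{x,y} p(x,y) log p(x,y).

Summing over all non-zero entries:
H(X,Y) = -[1/9·log_10(1/9) + 1/18·log_10(1/18) + 1/9·log_10(1/9) + 1/9·log_10(1/9) + 1/6·log_10(1/6) + 1/6·log_10(1/6) + 1/9·log_10(1/9) + 1/9·log_10(1/9) + 1/18·log_10(1/18)]
H(X,Y) = 0.9290 dits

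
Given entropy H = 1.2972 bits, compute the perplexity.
2.4575

Perplexity is 2^H (or exp(H) for natural log).

H = 1.2972 bits
Perplexity = 2^1.2972 = 2.4575

Interpretation: The model's uncertainty is equivalent to choosing uniformly among 2.5 options.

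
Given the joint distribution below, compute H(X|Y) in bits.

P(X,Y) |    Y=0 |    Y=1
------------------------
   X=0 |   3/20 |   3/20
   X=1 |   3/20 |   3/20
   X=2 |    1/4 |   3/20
1.5599 bits

Using the chain rule: H(X|Y) = H(X,Y) - H(Y)

First, compute H(X,Y) = 2.5527 bits

Marginal P(Y) = (11/20, 9/20)
H(Y) = 0.9928 bits

H(X|Y) = H(X,Y) - H(Y) = 2.5527 - 0.9928 = 1.5599 bits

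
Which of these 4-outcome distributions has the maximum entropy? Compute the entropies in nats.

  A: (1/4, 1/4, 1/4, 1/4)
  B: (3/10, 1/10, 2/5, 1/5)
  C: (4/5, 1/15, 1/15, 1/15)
A

For a discrete distribution over n outcomes, entropy is maximized by the uniform distribution.

Computing entropies:
H(A) = 1.3863 nats
H(B) = 1.2799 nats
H(C) = 0.7201 nats

The uniform distribution (where all probabilities equal 1/4) achieves the maximum entropy of log_e(4) = 1.3863 nats.

Distribution A has the highest entropy.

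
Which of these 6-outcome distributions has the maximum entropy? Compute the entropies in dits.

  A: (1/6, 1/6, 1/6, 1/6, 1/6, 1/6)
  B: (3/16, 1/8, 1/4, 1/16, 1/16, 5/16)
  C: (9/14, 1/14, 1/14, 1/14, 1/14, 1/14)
A

For a discrete distribution over n outcomes, entropy is maximized by the uniform distribution.

Computing entropies:
H(A) = 0.7782 dits
H(B) = 0.7081 dits
H(C) = 0.5327 dits

The uniform distribution (where all probabilities equal 1/6) achieves the maximum entropy of log_10(6) = 0.7782 dits.

Distribution A has the highest entropy.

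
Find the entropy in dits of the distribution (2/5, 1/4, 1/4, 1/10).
0.5602 dits

Shannon entropy is H(X) = -Σ p(x) log p(x).

For P = (2/5, 1/4, 1/4, 1/10):
H = -2/5 × log_10(2/5) -1/4 × log_10(1/4) -1/4 × log_10(1/4) -1/10 × log_10(1/10)
H = 0.5602 dits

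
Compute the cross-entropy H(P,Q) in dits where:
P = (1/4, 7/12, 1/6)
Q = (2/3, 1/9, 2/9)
0.7095 dits

Cross-entropy: H(P,Q) = -Σ p(x) log q(x)

Alternatively: H(P,Q) = H(P) + D_KL(P||Q)
H(P) = 0.4168 dits
D_KL(P||Q) = 0.2928 dits

H(P,Q) = 0.4168 + 0.2928 = 0.7095 dits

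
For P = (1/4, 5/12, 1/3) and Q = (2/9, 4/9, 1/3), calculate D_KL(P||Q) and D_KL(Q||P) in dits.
D_KL(P||Q) = 0.0011, D_KL(Q||P) = 0.0011

KL divergence is not symmetric: D_KL(P||Q) ≠ D_KL(Q||P) in general.

D_KL(P||Q) = 0.0011 dits
D_KL(Q||P) = 0.0011 dits

In this case they happen to be equal (to 4 decimal places).

This asymmetry is why KL divergence is not a true distance metric.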